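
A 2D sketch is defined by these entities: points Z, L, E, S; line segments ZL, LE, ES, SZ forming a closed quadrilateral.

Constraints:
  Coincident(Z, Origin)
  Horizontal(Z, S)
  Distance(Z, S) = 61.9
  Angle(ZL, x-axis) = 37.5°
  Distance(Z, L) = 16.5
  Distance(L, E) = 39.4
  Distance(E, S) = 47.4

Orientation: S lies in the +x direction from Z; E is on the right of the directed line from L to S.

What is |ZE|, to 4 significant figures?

36.56

Checks: |LE| = 39.40 ✓; |ES| = 47.40 ✓.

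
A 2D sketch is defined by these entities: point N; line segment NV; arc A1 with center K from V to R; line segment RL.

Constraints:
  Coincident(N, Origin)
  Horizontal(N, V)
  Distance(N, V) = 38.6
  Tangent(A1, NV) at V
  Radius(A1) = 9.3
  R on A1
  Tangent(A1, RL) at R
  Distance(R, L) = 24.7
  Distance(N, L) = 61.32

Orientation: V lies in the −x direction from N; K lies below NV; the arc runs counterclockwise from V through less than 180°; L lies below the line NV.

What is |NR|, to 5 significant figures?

48.318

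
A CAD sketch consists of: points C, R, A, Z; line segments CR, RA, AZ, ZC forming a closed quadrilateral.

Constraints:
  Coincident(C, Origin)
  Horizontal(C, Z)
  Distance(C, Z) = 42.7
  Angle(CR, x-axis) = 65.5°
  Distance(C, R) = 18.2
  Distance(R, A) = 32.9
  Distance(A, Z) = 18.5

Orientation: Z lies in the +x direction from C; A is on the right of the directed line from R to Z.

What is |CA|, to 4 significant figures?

28.84

Checks: CR at 65.50° ✓; |RA| = 32.90 ✓; |AZ| = 18.50 ✓.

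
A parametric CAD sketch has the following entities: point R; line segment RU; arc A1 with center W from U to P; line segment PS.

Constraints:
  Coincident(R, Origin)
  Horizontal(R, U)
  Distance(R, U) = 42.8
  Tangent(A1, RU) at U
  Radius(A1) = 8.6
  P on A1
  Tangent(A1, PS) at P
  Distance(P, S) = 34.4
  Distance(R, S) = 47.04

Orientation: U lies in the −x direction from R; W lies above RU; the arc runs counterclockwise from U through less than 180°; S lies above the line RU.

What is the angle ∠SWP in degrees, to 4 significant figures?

75.96°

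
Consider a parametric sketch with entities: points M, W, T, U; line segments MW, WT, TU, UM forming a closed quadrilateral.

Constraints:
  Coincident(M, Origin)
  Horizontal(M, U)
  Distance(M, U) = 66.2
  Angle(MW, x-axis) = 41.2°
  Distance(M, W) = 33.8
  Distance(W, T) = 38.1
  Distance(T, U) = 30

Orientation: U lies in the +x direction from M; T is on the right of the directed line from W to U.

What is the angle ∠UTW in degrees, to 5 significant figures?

85.135°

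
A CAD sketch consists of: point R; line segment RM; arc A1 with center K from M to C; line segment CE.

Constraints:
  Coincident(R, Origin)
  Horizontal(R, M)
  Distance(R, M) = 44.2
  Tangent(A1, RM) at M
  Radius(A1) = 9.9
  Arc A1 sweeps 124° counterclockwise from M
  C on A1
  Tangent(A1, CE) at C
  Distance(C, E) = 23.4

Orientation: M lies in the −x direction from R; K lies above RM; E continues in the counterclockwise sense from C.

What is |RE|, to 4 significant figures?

60.18

On A1, M sits at bearing -90° from K; a 124° counterclockwise sweep puts C at bearing 34°, so C = K + 9.9·(cos 34°, sin 34°) = (-35.99, 15.44). Tangency of A1 to CE means the radius KC is perpendicular to CE, so CE runs along (−sin 34°, cos 34°); with |CE| = 23.4, E = (-49.08, 34.84). Then |RE| = |E − R| = 60.18.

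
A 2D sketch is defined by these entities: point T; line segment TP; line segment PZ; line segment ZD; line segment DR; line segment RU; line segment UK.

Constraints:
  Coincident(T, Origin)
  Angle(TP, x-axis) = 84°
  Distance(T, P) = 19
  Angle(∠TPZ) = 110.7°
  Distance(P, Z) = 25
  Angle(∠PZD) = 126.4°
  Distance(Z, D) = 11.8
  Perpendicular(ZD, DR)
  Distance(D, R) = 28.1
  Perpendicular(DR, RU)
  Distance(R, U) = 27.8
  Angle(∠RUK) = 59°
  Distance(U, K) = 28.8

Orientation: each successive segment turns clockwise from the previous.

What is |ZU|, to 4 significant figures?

32.34

T is at the origin; TP runs at 84.0° with length 19.0, so P = (1.986, 18.90). ∠TPZ = 110.7° gives PZ at 14.70° from the x-axis; with |PZ| = 25.0, Z = (26.17, 25.24). ∠PZD = 126.4° gives ZD at -38.90° from the x-axis; with |ZD| = 11.8, D = (35.35, 17.83). ZD ⟂ DR, so DR runs at -128.9°; with |DR| = 28.1, R = (17.71, -4.039). The perpendicularity gives RU at right angles to DR, so RU runs at 141.1°; with |RU| = 27.8, U = (-3.930, 13.42). Then |ZU| = |U − Z| = 32.34.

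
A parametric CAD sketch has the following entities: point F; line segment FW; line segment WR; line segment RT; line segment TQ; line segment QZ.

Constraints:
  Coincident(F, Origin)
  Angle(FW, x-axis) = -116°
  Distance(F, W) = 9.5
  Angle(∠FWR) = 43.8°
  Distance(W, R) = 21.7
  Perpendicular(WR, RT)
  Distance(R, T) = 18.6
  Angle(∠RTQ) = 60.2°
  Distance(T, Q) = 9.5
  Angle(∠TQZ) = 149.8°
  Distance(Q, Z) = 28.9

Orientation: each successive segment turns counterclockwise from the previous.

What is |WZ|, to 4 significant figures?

11.19

∠RTQ = 60.2° gives TQ at -130.0° from the x-axis; with |TQ| = 9.5, Q = (3.672, 9.133). ∠TQZ = 149.8° gives QZ at -99.80° from the x-axis; with |QZ| = 28.9, Z = (-1.247, -19.35). Then |WZ| = |Z − W| = 11.19.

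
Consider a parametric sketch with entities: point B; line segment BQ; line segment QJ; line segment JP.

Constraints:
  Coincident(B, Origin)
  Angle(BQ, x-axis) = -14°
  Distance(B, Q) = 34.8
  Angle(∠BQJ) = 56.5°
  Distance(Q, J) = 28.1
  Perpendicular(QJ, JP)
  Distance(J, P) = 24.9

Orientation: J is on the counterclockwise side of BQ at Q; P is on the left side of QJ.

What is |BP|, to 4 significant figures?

9.800

∠BQJ = 56.5°, so QJ runs at -14.0° + (180° − 56.5°) = 109.5° from the x-axis; with |QJ| = 28.1, J = Q + 28.1·(cos 109.5°, sin 109.5°) = (24.39, 18.07). QJ is perpendicular to JP; with |JP| = 24.9 on the left of QJ, P = J + 24.9·(-0.9426, -0.3338) = (0.9145, 9.758). Then |BP| = |P − B| = 9.800.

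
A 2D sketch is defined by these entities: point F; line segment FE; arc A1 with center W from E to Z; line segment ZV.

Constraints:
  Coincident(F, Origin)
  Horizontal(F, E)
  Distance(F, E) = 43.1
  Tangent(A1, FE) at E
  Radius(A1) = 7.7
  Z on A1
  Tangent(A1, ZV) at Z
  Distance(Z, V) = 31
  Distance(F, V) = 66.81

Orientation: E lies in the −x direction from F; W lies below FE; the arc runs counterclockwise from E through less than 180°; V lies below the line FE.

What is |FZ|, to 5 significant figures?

51.120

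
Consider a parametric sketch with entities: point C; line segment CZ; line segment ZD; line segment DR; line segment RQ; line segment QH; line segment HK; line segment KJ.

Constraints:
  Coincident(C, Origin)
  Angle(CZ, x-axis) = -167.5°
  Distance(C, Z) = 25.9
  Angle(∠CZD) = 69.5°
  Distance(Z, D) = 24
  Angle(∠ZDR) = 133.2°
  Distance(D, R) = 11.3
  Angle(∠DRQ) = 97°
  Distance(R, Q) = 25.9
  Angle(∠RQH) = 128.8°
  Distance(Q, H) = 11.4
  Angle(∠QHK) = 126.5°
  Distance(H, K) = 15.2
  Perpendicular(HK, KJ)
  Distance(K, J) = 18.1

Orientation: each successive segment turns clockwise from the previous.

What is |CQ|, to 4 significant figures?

7.216

∠ZDR = 133.2° gives DR at 35.20° from the x-axis; with |DR| = 11.3, R = (-12.71, 24.67). ∠DRQ = 97.0° gives RQ at -47.80° from the x-axis; with |RQ| = 25.9, Q = (4.685, 5.487). Then |CQ| = |Q − C| = 7.216.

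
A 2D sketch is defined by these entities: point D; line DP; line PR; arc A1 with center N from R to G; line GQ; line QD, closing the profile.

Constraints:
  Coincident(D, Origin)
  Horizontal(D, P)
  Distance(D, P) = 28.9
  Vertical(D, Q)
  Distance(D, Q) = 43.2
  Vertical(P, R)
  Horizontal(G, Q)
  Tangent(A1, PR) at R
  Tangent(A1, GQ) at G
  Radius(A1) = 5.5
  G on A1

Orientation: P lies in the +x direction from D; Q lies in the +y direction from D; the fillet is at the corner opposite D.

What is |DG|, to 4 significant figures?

49.13

D is at the origin; DP is horizontal with |DP| = 28.9 and P on the +x side, so P = (28.90, 0.000). DQ is vertical with |DQ| = 43.2 and Q on the +y side, so Q = (0.000, 43.20). The virtual corner opposite D is at (28.90, 43.20). Tangency of A1 to PR means the radius NR is perpendicular to PR and since A1 is tangent to GQ there, NG ⟂ GQ, with radius 5.5, so the center N sits 5.5 in from both sides at N = (23.40, 37.70). That places the tangent points at R = (28.90, 37.70) on PR and G = (23.40, 43.20) on GQ. Then |DG| = |G − D| = 49.13.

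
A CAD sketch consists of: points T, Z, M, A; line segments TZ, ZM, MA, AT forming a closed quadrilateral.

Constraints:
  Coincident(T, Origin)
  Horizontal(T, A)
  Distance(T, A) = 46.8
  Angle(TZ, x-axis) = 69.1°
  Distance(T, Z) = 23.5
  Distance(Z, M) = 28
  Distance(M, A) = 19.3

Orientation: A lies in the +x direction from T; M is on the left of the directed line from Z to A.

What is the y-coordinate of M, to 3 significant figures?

15.8

Checks: |ZM| = 28.00 ✓; |MA| = 19.30 ✓.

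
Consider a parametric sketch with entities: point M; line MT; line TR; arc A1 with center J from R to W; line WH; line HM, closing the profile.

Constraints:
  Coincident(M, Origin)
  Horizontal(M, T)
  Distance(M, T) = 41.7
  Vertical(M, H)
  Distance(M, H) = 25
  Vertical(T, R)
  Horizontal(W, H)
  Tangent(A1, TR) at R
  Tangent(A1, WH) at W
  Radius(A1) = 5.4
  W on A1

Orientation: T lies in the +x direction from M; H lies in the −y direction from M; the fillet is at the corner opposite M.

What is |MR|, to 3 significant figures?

46.1

M is at the origin; M and T share the same y with |MT| = 41.7 and T on the +x side, so T = (41.7, 0.00). MH is vertical with |MH| = 25.0 and H on the −y side, so H = (0.00, -25.0). The virtual corner opposite M is at (41.7, -25.0). Since A1 is tangent to TR there, JR ⟂ TR and tangency of A1 to WH means the radius JW is perpendicular to WH, with radius 5.4, so the center J sits 5.4 in from both sides at J = (36.3, -19.6). That places the tangent points at R = (41.7, -19.6) on TR and W = (36.3, -25.0) on WH. Then |MR| = |R − M| = 46.1.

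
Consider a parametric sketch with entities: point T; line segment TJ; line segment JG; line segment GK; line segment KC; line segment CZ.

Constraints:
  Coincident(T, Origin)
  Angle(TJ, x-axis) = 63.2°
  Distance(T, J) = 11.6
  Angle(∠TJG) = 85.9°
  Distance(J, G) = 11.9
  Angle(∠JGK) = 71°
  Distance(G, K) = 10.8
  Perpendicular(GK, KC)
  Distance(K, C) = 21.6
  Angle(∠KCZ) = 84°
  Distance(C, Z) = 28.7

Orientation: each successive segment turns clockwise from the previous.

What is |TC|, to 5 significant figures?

15.363

T is at the origin; TJ runs at 63.2° with length 11.6, so J = (5.2302, 10.354). ∠TJG = 85.9° gives JG at -30.900° from the x-axis; with |JG| = 11.9, G = (15.441, 4.2429). ∠JGK = 71.0° gives GK at -139.90° from the x-axis; with |GK| = 10.8, K = (7.1800, -2.7137). GK ⟂ KC, so KC runs at 130.10°; with |KC| = 21.6, C = (-6.7331, 13.809). Then |TC| = |C − T| = 15.363.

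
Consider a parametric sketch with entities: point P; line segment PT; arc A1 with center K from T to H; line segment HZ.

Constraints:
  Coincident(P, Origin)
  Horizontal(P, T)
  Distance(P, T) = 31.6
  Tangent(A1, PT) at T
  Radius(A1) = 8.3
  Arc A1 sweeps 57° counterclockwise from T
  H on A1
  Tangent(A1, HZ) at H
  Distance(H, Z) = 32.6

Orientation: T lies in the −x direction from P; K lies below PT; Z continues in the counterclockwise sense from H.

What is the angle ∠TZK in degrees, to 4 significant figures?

8.827°

On A1, T sits at bearing 90° from K; a 57° counterclockwise sweep puts H at bearing 147°, so H = K + 8.3·(cos 147°, sin 147°) = (-38.56, -3.779). Tangency of A1 to HZ means the radius KH is perpendicular to HZ, so HZ runs along (−sin 147°, cos 147°); with |HZ| = 32.6, Z = (-56.32, -31.12). Then cos ∠TZK = ZT·ZK / (|ZT||ZK|), giving 8.827°.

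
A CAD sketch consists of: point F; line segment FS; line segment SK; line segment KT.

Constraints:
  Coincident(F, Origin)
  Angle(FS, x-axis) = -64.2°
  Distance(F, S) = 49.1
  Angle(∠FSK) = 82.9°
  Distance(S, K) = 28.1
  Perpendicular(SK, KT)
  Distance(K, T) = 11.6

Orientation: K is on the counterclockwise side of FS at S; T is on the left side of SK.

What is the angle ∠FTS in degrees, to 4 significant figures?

81.74°

F is at the origin; FS runs at -64.2° with length 49.1, so S = 49.1·(cos -64.2°, sin -64.2°) = (21.37, -44.21). ∠FSK = 82.9°, so SK runs at -64.2° + (180° − 82.9°) = 32.90° from the x-axis; with |SK| = 28.1, K = S + 28.1·(cos 32.90°, sin 32.90°) = (44.96, -28.94). SK is perpendicular to KT; with |KT| = 11.6 on the left of SK, T = K + 11.6·(-0.5432, 0.8396) = (38.66, -19.20). Then cos ∠FTS = TF·TS / (|TF||TS|), giving 81.74°.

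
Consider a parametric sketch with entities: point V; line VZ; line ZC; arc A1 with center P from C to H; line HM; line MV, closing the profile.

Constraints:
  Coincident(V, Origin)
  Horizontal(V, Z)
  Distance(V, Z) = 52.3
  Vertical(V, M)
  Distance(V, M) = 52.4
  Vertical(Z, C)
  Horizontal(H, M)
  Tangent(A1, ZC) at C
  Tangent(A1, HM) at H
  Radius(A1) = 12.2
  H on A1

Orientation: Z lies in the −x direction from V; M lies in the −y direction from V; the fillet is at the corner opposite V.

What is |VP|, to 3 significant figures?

56.8

V is at the origin; V and Z share the same y with |VZ| = 52.3 and Z on the −x side, so Z = (-52.3, 0.00). VM is vertical with |VM| = 52.4 and M on the −y side, so M = (0.00, -52.4). The virtual corner opposite V is at (-52.3, -52.4). A1 meets ZC tangentially, so PC is at right angles to ZC and tangency of A1 to HM means the radius PH is perpendicular to HM, with radius 12.2, so the center P sits 12.2 in from both sides at P = (-40.1, -40.2). Then |VP| = |P − V| = 56.8.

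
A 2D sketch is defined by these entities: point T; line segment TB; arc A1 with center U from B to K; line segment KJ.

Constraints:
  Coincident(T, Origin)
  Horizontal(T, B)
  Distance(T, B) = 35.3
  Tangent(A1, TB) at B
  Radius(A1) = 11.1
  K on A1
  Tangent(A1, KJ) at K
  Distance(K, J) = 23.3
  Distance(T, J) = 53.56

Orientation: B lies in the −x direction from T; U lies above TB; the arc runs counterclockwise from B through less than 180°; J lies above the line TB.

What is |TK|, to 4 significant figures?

31.29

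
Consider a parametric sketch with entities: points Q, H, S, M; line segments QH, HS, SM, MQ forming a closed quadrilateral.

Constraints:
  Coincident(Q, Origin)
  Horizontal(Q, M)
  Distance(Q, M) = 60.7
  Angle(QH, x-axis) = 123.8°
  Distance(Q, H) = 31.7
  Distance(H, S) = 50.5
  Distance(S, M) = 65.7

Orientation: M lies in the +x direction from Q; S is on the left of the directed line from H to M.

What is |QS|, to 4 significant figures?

59.75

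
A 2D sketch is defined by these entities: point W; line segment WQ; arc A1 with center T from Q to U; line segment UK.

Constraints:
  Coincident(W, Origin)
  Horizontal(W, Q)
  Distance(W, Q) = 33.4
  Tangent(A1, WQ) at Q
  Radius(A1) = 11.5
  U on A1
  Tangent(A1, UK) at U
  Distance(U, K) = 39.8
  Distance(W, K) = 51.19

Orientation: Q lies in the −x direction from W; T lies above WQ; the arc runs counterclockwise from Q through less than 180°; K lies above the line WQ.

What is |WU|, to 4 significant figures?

24.05

W is at the origin; WQ is horizontal with |WQ| = 33.4 and Q on the −x side, so Q = (-33.40, 0.000). The tangent condition forces TQ to be normal to WQ, so T = Q + (0, 11.5) = (-33.40, 11.50). Since TU ⟂ UK (tangency), |TK| = √(11.5² + 39.8²) = 41.43 regardless of where U sits on A1. So K lies on both circle(W, 51.19) and circle(T, 41.43); the above-WQ intersection is K = (-15.41, 48.82). U is the foot of the tangent from K: U = (-22.06, 9.577).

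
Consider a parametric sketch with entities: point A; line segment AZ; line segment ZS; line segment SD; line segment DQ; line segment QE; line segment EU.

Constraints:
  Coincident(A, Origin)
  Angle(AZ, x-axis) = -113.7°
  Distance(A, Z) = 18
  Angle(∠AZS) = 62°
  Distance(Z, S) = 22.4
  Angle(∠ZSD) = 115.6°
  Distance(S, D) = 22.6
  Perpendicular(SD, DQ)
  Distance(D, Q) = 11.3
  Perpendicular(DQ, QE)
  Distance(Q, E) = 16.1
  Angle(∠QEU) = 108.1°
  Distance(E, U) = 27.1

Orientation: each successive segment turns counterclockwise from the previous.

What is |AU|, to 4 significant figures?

35.41

The perpendicularity gives QE at right angles to DQ, so QE runs at -111.3°; with |QE| = 16.1, E = (6.935, -4.642). ∠QEU = 108.1° gives EU at -39.40° from the x-axis; with |EU| = 27.1, U = (27.88, -21.84). Then |AU| = |U − A| = 35.41.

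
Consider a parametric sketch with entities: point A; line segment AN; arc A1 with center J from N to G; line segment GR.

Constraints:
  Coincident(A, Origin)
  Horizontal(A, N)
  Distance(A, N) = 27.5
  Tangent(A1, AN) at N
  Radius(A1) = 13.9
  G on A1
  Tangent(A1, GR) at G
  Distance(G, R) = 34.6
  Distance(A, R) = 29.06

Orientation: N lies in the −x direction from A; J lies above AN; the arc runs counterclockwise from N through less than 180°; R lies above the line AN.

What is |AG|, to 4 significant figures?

18.20

A is at the origin; A and N share the same y with |AN| = 27.5 and N on the −x side, so N = (-27.50, 0.000). A1 meets AN tangentially, so JN is at right angles to AN, so J = N + (0, 13.9) = (-27.50, 13.90). Since JG ⟂ GR (tangency), |JR| = √(13.9² + 34.6²) = 37.29 regardless of where G sits on A1. So R lies on both circle(A, 29.06) and circle(J, 37.29); the above-AN intersection is R = (6.927, 28.22). G is the foot of the tangent from R: G = (-17.76, 3.982).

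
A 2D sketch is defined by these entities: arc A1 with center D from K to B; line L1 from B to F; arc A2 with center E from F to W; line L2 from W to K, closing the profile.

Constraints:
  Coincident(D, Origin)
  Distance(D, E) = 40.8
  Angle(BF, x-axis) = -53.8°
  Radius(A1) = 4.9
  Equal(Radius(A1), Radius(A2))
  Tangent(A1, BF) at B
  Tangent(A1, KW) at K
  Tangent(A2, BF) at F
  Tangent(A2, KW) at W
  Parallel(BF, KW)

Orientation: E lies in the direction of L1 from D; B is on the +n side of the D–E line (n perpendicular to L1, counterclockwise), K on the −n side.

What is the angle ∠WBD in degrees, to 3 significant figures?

76.5°

The slot axis is L1's direction at -53.8°, so u = (cos -53.8°, sin -53.8°) = (0.591, -0.807) and n = (−sin -53.8°, cos -53.8°) = (0.807, 0.591). D is at the origin and E lies 40.8 along u from D, so E = 40.8·u = (24.1, -32.9). Tangency of A1 to both parallel lines with radius 4.9 puts B and K at D ± 4.9·n: B = (3.95, 2.89), K = (-3.95, -2.89). Equal radii place F and W the same way about E: F = E + 4.9·n = (28.1, -30.0), W = E − 4.9·n = (20.1, -35.8). Then cos ∠WBD = BW·BD / (|BW||BD|), giving 76.5°.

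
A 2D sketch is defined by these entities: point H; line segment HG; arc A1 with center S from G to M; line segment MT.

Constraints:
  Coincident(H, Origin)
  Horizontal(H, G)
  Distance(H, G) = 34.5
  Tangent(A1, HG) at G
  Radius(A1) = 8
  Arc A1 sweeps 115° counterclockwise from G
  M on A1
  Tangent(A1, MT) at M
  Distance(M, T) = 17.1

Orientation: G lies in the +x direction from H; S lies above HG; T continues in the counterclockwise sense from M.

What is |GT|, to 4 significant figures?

26.88

H is at the origin; H and G share the same y with |HG| = 34.5 and G on the +x side, so G = (34.50, 0.000). Since A1 is tangent to HG there, SG ⟂ HG, so S = G + (0, 8) = (34.50, 8.000). On A1, G sits at bearing -90° from S; a 115° counterclockwise sweep puts M at bearing 25°, so M = S + 8.0·(cos 25°, sin 25°) = (41.75, 11.38). A1 meets MT tangentially, so SM is at right angles to MT, so MT runs along (−sin 25°, cos 25°); with |MT| = 17.1, T = (34.52, 26.88). Then |GT| = |T − G| = 26.88.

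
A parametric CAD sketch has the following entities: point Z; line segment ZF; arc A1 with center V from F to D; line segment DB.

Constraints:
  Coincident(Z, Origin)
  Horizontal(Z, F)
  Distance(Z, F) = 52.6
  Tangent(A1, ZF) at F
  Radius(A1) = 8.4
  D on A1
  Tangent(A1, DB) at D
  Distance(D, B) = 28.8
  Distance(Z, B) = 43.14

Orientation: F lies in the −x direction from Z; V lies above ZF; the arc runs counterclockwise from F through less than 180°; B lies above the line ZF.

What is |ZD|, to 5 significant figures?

45.446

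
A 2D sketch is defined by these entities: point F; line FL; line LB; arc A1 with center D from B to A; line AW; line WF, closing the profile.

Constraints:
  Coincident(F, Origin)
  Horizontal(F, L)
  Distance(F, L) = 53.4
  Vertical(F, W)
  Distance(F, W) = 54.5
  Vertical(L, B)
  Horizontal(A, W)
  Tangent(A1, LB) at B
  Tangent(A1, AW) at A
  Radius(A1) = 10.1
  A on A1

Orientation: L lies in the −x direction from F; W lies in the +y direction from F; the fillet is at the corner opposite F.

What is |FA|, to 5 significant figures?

69.607

F is at the origin; F and L share the same y with |FL| = 53.4 and L on the −x side, so L = (-53.400, 0.0000). F and W share the same x with |FW| = 54.5 and W on the +y side, so W = (0.0000, 54.500). The virtual corner opposite F is at (-53.400, 54.500). The tangent condition forces DB to be normal to LB and since A1 is tangent to AW there, DA ⟂ AW, with radius 10.1, so the center D sits 10.1 in from both sides at D = (-43.300, 44.400). That places the tangent points at B = (-53.400, 44.400) on LB and A = (-43.300, 54.500) on AW. Then |FA| = |A − F| = 69.607.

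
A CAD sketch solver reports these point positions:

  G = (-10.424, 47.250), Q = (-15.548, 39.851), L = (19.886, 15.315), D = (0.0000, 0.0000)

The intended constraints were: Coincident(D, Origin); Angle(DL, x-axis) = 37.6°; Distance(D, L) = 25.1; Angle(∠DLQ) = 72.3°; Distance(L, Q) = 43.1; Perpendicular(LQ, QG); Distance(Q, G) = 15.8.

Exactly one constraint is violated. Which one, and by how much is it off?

Distance(Q, G) = 15.8 — off by 6.80.

D = (0.00, 0.00) ✓; DL at 37.60° ✓; |DL| = 25.10 ✓; ∠DLQ = 72.30° ✓; |LQ| = 43.10 ✓; ∠(LQ, QG) = 90.00° ✓; |QG| = 9.000 ✗.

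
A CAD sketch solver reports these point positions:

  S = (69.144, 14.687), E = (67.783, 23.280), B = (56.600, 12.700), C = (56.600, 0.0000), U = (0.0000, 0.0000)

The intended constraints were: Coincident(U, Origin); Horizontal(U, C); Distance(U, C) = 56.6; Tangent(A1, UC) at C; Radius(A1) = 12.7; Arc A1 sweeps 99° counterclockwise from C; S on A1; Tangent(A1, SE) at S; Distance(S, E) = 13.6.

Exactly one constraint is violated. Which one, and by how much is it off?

Distance(S, E) = 13.6 — off by 4.90.

U = (0.00, 0.00) ✓; U.y = 0.00, C.y = 0.00 ✓; |UC| = 56.60 ✓; ∠(BC, CU) = 90.00° ✓; |BC| = 12.70 ✓; bearing(B→S) − bearing(B→C) = 99.00° ✓; |BS| = 12.70 ✓; ∠(BS, SE) = 90.00° ✓; |SE| = 8.700 ✗.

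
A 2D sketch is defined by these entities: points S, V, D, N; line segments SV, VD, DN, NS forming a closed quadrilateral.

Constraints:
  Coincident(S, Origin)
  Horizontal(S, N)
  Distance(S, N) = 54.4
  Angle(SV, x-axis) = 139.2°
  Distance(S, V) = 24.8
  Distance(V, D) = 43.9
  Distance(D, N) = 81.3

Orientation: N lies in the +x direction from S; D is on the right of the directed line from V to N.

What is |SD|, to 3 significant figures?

35.3

S is at the origin; S and N share the same y with |SN| = 54.4 and N in +x, so N = (54.4, 0). SV runs at 139.2° with |SV| = 24.8, so V = (-18.8, 16.2). D is determined by |VD| = 43.9 and |DN| = 81.3 together: it lies at the intersection of circle(V, 43.9) and circle(N, 81.3). With |VN| = 74.9, the foot of the radical line on VN is 6.23 from V and the perpendicular offset is √(43.9² − 6.23²) = 43.5. Taking the right-of-VN solution: D = (-22.1, -27.6).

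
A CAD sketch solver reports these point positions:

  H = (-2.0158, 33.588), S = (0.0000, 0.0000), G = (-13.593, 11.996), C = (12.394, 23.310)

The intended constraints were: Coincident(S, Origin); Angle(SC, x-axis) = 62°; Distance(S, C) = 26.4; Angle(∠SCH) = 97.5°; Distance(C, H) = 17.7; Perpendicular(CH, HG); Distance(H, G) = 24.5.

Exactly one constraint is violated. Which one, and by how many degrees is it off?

Perpendicular(CH, HG) — off by 7.30°.

S = (0.00, 0.00) ✓; SC at 62.00° ✓; |SC| = 26.40 ✓; ∠SCH = 97.50° ✓; |CH| = 17.70 ✓; ∠(CH, HG) = 97.30° ✗; |HG| = 24.50 ✓.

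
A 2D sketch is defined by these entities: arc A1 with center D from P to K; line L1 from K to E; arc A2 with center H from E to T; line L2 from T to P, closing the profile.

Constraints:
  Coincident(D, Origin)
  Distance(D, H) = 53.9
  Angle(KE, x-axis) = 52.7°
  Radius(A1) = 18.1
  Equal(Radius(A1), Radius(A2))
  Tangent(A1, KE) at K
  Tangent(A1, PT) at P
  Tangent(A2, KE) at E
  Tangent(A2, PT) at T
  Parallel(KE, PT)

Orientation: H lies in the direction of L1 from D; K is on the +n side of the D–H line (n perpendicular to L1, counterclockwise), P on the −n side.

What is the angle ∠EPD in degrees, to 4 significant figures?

56.11°

The slot axis is L1's direction at 52.7°, so u = (cos 52.7°, sin 52.7°) = (0.6060, 0.7955) and n = (−sin 52.7°, cos 52.7°) = (-0.7955, 0.6060). D is at the origin and H lies 53.9 along u from D, so H = 53.9·u = (32.66, 42.88). Tangency of A1 to both parallel lines with radius 18.1 puts K and P at D ± 18.1·n: K = (-14.40, 10.97), P = (14.40, -10.97). Equal radii place E and T the same way about H: E = H + 18.1·n = (18.26, 53.84), T = H − 18.1·n = (47.06, 31.91). Then cos ∠EPD = PE·PD / (|PE||PD|), giving 56.11°.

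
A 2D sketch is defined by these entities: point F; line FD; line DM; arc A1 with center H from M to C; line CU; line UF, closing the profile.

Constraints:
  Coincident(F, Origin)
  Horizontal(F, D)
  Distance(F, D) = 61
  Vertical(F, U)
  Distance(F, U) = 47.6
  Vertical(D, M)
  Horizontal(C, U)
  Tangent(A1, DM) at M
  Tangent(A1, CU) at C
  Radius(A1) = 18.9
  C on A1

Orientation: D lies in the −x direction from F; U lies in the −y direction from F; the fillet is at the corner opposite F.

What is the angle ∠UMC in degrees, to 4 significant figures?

27.79°

F is at the origin; F and D share the same y with |FD| = 61.0 and D on the −x side, so D = (-61.00, 0.000). FU is vertical with |FU| = 47.6 and U on the −y side, so U = (0.000, -47.60). The virtual corner opposite F is at (-61.00, -47.60). A1 meets DM tangentially, so HM is at right angles to DM and tangency of A1 to CU means the radius HC is perpendicular to CU, with radius 18.9, so the center H sits 18.9 in from both sides at H = (-42.10, -28.70). That places the tangent points at M = (-61.00, -28.70) on DM and C = (-42.10, -47.60) on CU. Then cos ∠UMC = MU·MC / (|MU||MC|), giving 27.79°.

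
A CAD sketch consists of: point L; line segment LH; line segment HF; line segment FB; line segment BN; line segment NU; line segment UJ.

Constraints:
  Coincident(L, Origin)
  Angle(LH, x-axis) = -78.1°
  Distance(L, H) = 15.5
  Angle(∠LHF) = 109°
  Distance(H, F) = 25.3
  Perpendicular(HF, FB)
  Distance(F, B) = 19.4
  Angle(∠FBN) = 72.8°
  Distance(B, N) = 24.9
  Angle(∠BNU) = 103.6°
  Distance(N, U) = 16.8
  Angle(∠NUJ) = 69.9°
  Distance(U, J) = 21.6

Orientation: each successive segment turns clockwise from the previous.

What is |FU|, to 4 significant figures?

23.22

L is at the origin; LH runs at -78.1° with length 15.5, so H = (3.196, -15.17). ∠LHF = 109.0° gives HF at -149.1° from the x-axis; with |HF| = 25.3, F = (-18.51, -28.16). HF is perpendicular to FB, so FB runs at 120.9°; with |FB| = 19.4, B = (-28.48, -11.51). ∠FBN = 72.8° gives BN at 13.70° from the x-axis; with |BN| = 24.9, N = (-4.284, -5.616). ∠BNU = 103.6° gives NU at -62.70° from the x-axis; with |NU| = 16.8, U = (3.421, -20.54). Then |FU| = |U − F| = 23.22.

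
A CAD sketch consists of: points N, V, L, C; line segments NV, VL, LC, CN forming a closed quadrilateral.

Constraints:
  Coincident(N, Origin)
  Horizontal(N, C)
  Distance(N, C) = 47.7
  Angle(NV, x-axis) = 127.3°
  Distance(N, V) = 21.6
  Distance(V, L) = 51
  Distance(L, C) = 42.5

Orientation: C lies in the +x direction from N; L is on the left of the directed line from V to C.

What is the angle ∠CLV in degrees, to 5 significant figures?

84.484°

Checks: |VL| = 51.00 ✓; |LC| = 42.50 ✓.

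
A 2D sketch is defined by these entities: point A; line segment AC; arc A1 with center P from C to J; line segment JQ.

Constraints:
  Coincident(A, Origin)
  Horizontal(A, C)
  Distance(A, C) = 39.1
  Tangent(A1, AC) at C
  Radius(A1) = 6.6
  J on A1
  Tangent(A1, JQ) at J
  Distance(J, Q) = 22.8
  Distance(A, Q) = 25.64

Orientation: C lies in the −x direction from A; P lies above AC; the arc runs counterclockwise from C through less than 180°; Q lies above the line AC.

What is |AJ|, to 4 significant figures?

34.50

Checks: |PJ| = 6.600 ✓; ∠(PJ, JQ) = 90.00° ✓; |JQ| = 22.80 ✓; |AQ| = 25.64 ✓.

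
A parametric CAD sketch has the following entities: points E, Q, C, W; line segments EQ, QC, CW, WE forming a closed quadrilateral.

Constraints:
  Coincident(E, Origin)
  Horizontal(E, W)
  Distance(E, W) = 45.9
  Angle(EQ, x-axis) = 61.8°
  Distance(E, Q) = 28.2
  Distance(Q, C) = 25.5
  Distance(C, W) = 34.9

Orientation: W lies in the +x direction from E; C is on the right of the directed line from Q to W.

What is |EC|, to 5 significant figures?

11.018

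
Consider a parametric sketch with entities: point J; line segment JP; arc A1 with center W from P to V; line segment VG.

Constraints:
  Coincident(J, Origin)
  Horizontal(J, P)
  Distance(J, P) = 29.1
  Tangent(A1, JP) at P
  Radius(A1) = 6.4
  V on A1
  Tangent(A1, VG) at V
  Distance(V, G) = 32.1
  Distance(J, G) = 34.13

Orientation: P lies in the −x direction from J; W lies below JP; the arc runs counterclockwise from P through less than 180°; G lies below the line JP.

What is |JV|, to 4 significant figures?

35.21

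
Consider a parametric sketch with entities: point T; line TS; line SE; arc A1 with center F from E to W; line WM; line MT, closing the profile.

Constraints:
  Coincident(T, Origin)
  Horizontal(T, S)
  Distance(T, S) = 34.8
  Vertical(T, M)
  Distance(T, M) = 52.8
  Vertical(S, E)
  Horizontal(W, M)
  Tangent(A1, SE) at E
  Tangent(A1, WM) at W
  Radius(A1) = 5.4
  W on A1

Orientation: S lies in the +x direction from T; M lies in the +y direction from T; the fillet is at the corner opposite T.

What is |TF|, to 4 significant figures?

55.78

TM is vertical with |TM| = 52.8 and M on the +y side, so M = (0.000, 52.80). The virtual corner opposite T is at (34.80, 52.80). Tangency of A1 to SE means the radius FE is perpendicular to SE and the tangent condition forces FW to be normal to WM, with radius 5.4, so the center F sits 5.4 in from both sides at F = (29.40, 47.40). Then |TF| = |F − T| = 55.78.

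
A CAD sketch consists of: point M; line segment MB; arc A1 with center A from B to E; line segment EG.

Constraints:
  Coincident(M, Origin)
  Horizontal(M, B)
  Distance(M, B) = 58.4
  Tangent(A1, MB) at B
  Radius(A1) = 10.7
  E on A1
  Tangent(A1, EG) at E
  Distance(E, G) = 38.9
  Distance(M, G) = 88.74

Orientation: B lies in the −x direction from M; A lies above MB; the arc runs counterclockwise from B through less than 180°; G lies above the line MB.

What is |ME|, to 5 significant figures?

53.131

Checks: |AE| = 10.70 ✓; ∠(AE, EG) = 90.00° ✓; |EG| = 38.90 ✓; |MG| = 88.74 ✓.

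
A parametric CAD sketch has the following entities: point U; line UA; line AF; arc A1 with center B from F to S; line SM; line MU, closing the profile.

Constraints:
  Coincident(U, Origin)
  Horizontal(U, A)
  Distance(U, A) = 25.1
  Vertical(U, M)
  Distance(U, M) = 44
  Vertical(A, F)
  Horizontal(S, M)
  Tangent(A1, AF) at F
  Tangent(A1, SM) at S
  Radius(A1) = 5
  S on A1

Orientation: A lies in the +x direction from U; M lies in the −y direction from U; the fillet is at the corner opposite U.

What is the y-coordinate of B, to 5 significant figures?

-39.000

U is at the origin; UA is horizontal with |UA| = 25.1 and A on the +x side, so A = (25.100, 0.0000). UM is vertical with |UM| = 44.0 and M on the −y side, so M = (0.0000, -44.000). The virtual corner opposite U is at (25.100, -44.000). A1 meets AF tangentially, so BF is at right angles to AF and since A1 is tangent to SM there, BS ⟂ SM, with radius 5.0, so the center B sits 5.0 in from both sides at B = (20.100, -39.000). So B.y = -39.000.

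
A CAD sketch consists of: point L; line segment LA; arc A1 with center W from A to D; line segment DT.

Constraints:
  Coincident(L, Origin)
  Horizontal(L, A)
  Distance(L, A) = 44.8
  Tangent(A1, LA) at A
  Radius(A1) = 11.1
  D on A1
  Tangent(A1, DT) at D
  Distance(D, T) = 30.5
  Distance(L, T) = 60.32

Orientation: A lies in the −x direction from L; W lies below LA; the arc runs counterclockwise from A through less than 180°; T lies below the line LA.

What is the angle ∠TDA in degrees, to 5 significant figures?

122.41°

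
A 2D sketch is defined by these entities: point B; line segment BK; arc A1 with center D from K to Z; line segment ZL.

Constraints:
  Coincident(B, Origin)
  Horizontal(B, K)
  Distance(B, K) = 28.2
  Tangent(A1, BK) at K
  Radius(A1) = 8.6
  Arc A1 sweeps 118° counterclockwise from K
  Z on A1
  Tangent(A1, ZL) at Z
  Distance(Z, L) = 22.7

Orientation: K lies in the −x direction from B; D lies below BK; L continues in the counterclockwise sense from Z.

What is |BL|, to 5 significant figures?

41.229

B is at the origin; BK is horizontal with |BK| = 28.2 and K on the −x side, so K = (-28.200, 0.0000). A1 meets BK tangentially, so DK is at right angles to BK, so D = K + (0, -8.6) = (-28.200, -8.6000). On A1, K sits at bearing 90° from D; a 118° counterclockwise sweep puts Z at bearing 208°, so Z = D + 8.6·(cos 208°, sin 208°) = (-35.793, -12.637). The tangent condition forces DZ to be normal to ZL, so ZL runs along (−sin 208°, cos 208°); with |ZL| = 22.7, L = (-25.136, -32.680). Then |BL| = |L − B| = 41.229.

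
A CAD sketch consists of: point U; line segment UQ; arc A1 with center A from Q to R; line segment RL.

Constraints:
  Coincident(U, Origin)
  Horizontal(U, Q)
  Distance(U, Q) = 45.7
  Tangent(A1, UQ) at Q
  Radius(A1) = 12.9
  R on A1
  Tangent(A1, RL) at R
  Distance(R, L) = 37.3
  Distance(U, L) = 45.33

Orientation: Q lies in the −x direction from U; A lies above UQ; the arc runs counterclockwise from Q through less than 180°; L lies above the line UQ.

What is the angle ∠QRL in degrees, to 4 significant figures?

147.3°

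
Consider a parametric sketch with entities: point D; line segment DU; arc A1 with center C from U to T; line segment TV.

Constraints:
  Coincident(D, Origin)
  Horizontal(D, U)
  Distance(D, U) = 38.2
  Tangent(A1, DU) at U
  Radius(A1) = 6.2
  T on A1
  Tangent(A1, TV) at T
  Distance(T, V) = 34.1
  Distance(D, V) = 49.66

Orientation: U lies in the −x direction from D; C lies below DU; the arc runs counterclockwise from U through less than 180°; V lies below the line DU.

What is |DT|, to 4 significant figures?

44.71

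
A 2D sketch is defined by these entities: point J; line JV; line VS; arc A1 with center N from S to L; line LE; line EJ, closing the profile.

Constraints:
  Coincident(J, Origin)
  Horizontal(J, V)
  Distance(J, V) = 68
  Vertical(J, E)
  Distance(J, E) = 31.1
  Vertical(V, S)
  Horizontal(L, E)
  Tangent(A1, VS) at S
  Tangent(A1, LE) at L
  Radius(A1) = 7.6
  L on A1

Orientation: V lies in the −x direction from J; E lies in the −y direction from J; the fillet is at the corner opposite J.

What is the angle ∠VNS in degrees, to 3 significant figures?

72.1°

J is at the origin; J and V share the same y with |JV| = 68.0 and V on the −x side, so V = (-68.0, 0.00). J and E share the same x with |JE| = 31.1 and E on the −y side, so E = (0.00, -31.1). The virtual corner opposite J is at (-68.0, -31.1). A1 meets VS tangentially, so NS is at right angles to VS and tangency of A1 to LE means the radius NL is perpendicular to LE, with radius 7.6, so the center N sits 7.6 in from both sides at N = (-60.4, -23.5). That places the tangent points at S = (-68.0, -23.5) on VS and L = (-60.4, -31.1) on LE. Then cos ∠VNS = NV·NS / (|NV||NS|), giving 72.1°.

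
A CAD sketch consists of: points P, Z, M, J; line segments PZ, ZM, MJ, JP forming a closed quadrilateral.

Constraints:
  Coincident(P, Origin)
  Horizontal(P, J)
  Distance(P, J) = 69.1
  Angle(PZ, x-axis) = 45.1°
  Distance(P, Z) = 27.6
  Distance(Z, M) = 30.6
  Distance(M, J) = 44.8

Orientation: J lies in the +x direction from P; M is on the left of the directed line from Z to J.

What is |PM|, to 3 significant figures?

58.0

Checks: |ZM| = 30.60 ✓; |MJ| = 44.80 ✓.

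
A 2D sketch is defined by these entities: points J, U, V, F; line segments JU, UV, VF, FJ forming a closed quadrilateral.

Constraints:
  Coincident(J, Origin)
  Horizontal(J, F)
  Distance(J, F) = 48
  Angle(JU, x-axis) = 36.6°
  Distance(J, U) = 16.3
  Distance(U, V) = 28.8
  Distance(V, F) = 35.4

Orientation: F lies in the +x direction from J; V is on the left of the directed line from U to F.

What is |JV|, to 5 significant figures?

44.848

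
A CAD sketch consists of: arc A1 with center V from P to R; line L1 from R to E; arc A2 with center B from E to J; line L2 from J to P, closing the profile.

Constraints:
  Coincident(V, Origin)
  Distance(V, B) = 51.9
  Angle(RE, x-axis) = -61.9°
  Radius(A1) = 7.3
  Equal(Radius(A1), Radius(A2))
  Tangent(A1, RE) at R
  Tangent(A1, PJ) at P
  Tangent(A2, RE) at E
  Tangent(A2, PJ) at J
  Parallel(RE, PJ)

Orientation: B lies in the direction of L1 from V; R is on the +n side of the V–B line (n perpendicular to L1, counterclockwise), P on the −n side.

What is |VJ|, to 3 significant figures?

52.4

The slot axis is L1's direction at -61.9°, so u = (cos -61.9°, sin -61.9°) = (0.471, -0.882) and n = (−sin -61.9°, cos -61.9°) = (0.882, 0.471). V is at the origin and B lies 51.9 along u from V, so B = 51.9·u = (24.4, -45.8). Tangency of A1 to both parallel lines with radius 7.3 puts R and P at V ± 7.3·n: R = (6.44, 3.44), P = (-6.44, -3.44). Equal radii place E and J the same way about B: E = B + 7.3·n = (30.9, -42.3), J = B − 7.3·n = (18.0, -49.2). Then |VJ| = |J − V| = 52.4.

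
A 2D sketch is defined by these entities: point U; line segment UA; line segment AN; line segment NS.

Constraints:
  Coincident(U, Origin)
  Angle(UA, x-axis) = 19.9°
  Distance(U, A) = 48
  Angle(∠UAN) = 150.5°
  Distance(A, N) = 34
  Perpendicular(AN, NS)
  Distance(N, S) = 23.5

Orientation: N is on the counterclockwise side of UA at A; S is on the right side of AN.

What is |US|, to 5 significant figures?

89.241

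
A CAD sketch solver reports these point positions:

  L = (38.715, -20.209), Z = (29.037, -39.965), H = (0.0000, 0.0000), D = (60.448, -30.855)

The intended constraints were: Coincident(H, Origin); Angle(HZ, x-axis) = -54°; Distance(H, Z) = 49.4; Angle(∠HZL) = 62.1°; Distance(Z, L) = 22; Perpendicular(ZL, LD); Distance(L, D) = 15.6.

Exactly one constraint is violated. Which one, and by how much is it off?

Distance(L, D) = 15.6 — off by 8.60.

H = (0.00, 0.00) ✓; HZ at -54.00° ✓; |HZ| = 49.40 ✓; ∠HZL = 62.10° ✓; |ZL| = 22.00 ✓; ∠(ZL, LD) = 90.00° ✓; |LD| = 24.20 ✗.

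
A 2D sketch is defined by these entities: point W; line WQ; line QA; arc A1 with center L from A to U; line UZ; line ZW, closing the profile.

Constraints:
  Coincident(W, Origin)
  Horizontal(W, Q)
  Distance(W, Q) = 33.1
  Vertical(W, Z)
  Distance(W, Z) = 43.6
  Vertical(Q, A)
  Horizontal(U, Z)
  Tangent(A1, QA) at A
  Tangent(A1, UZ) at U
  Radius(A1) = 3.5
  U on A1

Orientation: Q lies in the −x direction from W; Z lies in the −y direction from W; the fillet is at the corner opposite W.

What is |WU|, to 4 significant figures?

52.70

W is at the origin; W and Q share the same y with |WQ| = 33.1 and Q on the −x side, so Q = (-33.10, 0.000). W and Z share the same x with |WZ| = 43.6 and Z on the −y side, so Z = (0.000, -43.60). The virtual corner opposite W is at (-33.10, -43.60). Since A1 is tangent to QA there, LA ⟂ QA and since A1 is tangent to UZ there, LU ⟂ UZ, with radius 3.5, so the center L sits 3.5 in from both sides at L = (-29.60, -40.10). That places the tangent points at A = (-33.10, -40.10) on QA and U = (-29.60, -43.60) on UZ. Then |WU| = |U − W| = 52.70.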